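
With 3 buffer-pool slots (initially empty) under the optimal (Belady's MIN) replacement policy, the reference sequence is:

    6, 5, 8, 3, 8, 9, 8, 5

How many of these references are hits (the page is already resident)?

6: fault, frames {6}
5: fault, frames {6,5}
8: fault, frames {6,5,8}
3: fault, evict 6, frames {5,8,3}
8: hit
9: fault, evict 3, frames {5,8,9}
8: hit
5: hit
Hits: 3.

3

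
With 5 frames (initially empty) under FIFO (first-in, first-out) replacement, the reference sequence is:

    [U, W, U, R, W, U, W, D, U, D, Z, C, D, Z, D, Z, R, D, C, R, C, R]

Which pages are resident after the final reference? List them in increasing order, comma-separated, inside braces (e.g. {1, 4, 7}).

U -> fault, frames (U)
W -> fault, frames (U W)
U -> hit
R -> fault, frames (U W R)
W -> hit
U -> hit
W -> hit
D -> fault, frames (U W R D)
U -> hit
D -> hit
Z -> fault, frames (U W R D Z)
C -> fault, evict U, frames (W R D Z C)
D -> hit
Z -> hit
D -> hit
Z -> hit
R -> hit
D -> hit
C -> hit
R -> hit
C -> hit
R -> hit

{C, D, R, W, Z}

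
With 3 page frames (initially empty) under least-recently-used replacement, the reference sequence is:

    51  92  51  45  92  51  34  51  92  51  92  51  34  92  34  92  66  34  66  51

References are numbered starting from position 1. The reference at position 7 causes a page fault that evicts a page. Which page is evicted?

pos 1: 51 -> fault, frames [51]
pos 2: 92 -> fault, frames [51, 92]
pos 3: 51 -> hit
pos 4: 45 -> fault, frames [92, 51, 45]
pos 5: 92 -> hit
pos 6: 51 -> hit
pos 7: 34 -> fault, evict 45, frames [92, 51, 34]
At position 7, page 45 is evicted.

45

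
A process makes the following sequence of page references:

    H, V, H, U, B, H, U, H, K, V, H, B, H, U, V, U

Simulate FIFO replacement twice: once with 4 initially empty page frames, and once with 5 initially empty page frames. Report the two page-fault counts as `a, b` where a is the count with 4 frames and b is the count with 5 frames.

4 frames: F F . F F . . . F . F . . . F F → 8 faults.
5 frames: F F . F F . . . F . . . . . . . → 5 faults.
5 < 8: adding a frame reduced faults, as is typical.

8, 5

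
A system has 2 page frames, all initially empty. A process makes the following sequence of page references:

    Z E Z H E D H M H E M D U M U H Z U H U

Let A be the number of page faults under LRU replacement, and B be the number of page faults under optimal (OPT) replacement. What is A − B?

5

Under LRU: F F . F F F F F . F F F F F . F F F F . → 16 faults.
Under OPT: F F . F . F . F . F . F F . . F F . F . → 11 faults.
A − B = 16 − 11 = 5.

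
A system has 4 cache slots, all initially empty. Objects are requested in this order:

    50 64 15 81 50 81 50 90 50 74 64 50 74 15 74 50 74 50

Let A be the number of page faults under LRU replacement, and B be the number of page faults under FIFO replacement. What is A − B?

-1

Under LRU: F F F F . . . F . F F . . F . . . . → 8 faults.
Under FIFO: F F F F . . . F F F F . . F . . . . → 9 faults.
A − B = 8 − 9 = -1.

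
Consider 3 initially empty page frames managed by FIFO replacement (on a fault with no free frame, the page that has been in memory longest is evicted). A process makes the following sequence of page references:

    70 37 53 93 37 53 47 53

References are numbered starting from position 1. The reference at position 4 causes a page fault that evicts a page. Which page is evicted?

70

pos 1: 70 -> miss, frames [70]
pos 2: 37 -> miss, frames [70, 37]
pos 3: 53 -> miss, frames [70, 37, 53]
pos 4: 93 -> miss, evict 70, frames [37, 53, 93]
At position 4, page 70 is evicted.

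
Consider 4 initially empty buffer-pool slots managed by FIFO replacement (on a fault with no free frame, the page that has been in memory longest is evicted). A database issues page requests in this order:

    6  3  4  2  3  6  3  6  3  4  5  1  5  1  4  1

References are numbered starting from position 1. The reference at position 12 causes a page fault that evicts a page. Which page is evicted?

pos 1: 6: fault, frames [6]
pos 2: 3: fault, frames [6, 3]
pos 3: 4: fault, frames [6, 3, 4]
pos 4: 2: fault, frames [6, 3, 4, 2]
pos 5: 3: hit
pos 6: 6: hit
pos 7: 3: hit
pos 8: 6: hit
pos 9: 3: hit
pos 10: 4: hit
pos 11: 5: fault, evict 6, frames [3, 4, 2, 5]
pos 12: 1: fault, evict 3, frames [4, 2, 5, 1]
At position 12, page 3 is evicted.

3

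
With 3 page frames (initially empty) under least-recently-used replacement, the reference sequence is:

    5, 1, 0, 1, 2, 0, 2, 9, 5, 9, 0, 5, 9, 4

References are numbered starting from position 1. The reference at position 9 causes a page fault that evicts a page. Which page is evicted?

0

pos 1: 5: miss, frames (5)
pos 2: 1: miss, frames (5 1)
pos 3: 0: miss, frames (5 1 0)
pos 4: 1: hit
pos 5: 2: miss, evict 5, frames (0 1 2)
pos 6: 0: hit
pos 7: 2: hit
pos 8: 9: miss, evict 1, frames (0 2 9)
pos 9: 5: miss, evict 0, frames (2 9 5)
At position 9, page 0 is evicted.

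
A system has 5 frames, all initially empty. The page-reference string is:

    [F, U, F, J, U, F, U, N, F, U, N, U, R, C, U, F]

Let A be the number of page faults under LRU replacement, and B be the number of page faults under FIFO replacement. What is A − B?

-1

Under LRU: F F . F . . . F . . . . F F . . → 6 faults.
Under FIFO: F F . F . . . F . . . . F F . F → 7 faults.
A − B = 6 − 7 = -1.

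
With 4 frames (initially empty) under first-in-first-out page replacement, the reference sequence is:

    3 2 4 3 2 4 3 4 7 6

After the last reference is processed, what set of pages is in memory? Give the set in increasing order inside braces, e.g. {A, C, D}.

3: miss, frames [3]
2: miss, frames [3, 2]
4: miss, frames [3, 2, 4]
3: hit
2: hit
4: hit
3: hit
4: hit
7: miss, frames [3, 2, 4, 7]
6: miss, evict 3, frames [2, 4, 7, 6]

{2, 4, 6, 7}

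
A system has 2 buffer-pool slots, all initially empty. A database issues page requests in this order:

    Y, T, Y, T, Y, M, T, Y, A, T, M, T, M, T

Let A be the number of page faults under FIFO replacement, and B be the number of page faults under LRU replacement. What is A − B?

-1

Under FIFO: F F . . . F . F F F F . . . → 7 faults.
Under LRU: F F . . . F F F F F F . . . → 8 faults.
A − B = 7 − 8 = -1.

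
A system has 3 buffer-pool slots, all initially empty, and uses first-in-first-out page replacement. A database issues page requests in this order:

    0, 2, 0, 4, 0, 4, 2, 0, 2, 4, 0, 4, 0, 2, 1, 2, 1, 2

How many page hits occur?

14

0: miss, frames (0)
2: miss, frames (0 2)
0: hit
4: miss, frames (0 2 4)
0: hit
4: hit
2: hit
0: hit
2: hit
4: hit
0: hit
4: hit
0: hit
2: hit
1: miss, evict 0, frames (2 4 1)
2: hit
1: hit
2: hit
Hits: 14.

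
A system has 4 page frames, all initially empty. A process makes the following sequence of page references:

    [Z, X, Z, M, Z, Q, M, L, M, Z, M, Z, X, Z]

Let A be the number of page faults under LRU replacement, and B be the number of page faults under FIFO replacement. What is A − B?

-1

Under LRU: F F . F . F . F . . . . F . → 6 faults.
Under FIFO: F F . F . F . F . F . . F . → 7 faults.
A − B = 6 − 7 = -1.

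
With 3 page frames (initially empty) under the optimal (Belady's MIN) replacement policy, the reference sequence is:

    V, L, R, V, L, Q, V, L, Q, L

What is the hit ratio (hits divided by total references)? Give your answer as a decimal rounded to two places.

V → fault, frames [V]
L → fault, frames [V, L]
R → fault, frames [V, L, R]
V → hit
L → hit
Q → fault, evict R, frames [V, L, Q]
V → hit
L → hit
Q → hit
L → hit
Hits: 6 of 10 references → 6/10 = 0.6000.

0.60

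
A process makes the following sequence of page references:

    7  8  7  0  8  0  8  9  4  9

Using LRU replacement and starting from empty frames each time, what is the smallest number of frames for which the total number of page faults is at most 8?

2

f=1: 10 faults
f=2: 6 faults
f=3: 5 faults
f=4: 5 faults
f=5: 5 faults
Smallest f with faults ≤ 8 is 2.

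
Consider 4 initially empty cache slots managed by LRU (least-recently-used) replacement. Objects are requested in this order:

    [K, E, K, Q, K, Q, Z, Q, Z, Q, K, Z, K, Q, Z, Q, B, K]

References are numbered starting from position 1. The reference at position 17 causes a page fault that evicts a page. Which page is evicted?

E

pos 1: K: miss, frames {K}
pos 2: E: miss, frames {K,E}
pos 3: K: hit
pos 4: Q: miss, frames {E,K,Q}
pos 5: K: hit
pos 6: Q: hit
pos 7: Z: miss, frames {E,K,Q,Z}
pos 8: Q: hit
pos 9: Z: hit
pos 10: Q: hit
pos 11: K: hit
pos 12: Z: hit
pos 13: K: hit
pos 14: Q: hit
pos 15: Z: hit
pos 16: Q: hit
pos 17: B: miss, evict E, frames {K,Z,Q,B}
At position 17, page E is evicted.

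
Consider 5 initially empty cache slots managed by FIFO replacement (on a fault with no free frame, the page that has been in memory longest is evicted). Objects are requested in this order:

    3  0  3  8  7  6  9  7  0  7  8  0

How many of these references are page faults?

3 -> fault, frames (3)
0 -> fault, frames (3 0)
3 -> hit
8 -> fault, frames (3 0 8)
7 -> fault, frames (3 0 8 7)
6 -> fault, frames (3 0 8 7 6)
9 -> fault, evict 3, frames (0 8 7 6 9)
7 -> hit
0 -> hit
7 -> hit
8 -> hit
0 -> hit
Page faults: 6.

6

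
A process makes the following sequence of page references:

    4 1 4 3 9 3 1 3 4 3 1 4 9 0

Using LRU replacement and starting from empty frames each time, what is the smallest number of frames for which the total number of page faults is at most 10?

2

f=1: 14 faults
f=2: 10 faults
f=3: 8 faults
f=4: 5 faults
f=5: 5 faults
Smallest f with faults ≤ 10 is 2.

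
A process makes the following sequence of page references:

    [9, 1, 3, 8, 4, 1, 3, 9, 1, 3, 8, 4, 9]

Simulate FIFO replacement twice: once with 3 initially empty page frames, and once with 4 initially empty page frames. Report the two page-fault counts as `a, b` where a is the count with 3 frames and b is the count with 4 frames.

10, 11

3 frames: F F F F F F F F . . F F . → 10 faults.
4 frames: F F F F F . . F F F F F F → 11 faults.
11 > 10: adding a frame increased faults — Belady's anomaly.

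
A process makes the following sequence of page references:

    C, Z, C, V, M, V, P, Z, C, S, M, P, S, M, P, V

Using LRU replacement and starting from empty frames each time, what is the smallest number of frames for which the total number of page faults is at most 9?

f=1: 16 faults
f=2: 14 faults
f=3: 11 faults
f=4: 11 faults
f=5: 8 faults
f=6: 6 faults
Smallest f with faults ≤ 9 is 5.

5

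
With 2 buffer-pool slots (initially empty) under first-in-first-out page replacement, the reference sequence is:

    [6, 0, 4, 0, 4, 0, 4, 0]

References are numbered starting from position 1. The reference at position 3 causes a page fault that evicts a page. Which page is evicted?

6

pos 1: 6 → miss, frames {6}
pos 2: 0 → miss, frames {6,0}
pos 3: 4 → miss, evict 6, frames {0,4}
At position 3, page 6 is evicted.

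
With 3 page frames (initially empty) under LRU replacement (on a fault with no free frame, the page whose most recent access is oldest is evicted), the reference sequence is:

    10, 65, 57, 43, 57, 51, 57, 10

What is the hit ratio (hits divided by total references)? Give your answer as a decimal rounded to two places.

0.25

10 -> fault, frames (10)
65 -> fault, frames (10 65)
57 -> fault, frames (10 65 57)
43 -> fault, evict 10, frames (65 57 43)
57 -> hit
51 -> fault, evict 65, frames (43 57 51)
57 -> hit
10 -> fault, evict 43, frames (51 57 10)
Hits: 2 of 8 references → 2/8 = 0.2500.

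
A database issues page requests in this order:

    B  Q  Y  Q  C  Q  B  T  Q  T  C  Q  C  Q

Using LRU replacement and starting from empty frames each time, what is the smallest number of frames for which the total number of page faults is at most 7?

f=1: 14 faults
f=2: 9 faults
f=3: 7 faults
f=4: 5 faults
f=5: 5 faults
Smallest f with faults ≤ 7 is 3.

3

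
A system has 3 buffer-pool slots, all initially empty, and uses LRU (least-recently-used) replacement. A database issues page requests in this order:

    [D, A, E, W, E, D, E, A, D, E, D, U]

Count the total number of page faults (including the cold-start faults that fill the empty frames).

7

D → miss, frames {D}
A → miss, frames {D,A}
E → miss, frames {D,A,E}
W → miss, evict D, frames {A,E,W}
E → hit
D → miss, evict A, frames {W,E,D}
E → hit
A → miss, evict W, frames {D,E,A}
D → hit
E → hit
D → hit
U → miss, evict A, frames {E,D,U}
Page faults: 7.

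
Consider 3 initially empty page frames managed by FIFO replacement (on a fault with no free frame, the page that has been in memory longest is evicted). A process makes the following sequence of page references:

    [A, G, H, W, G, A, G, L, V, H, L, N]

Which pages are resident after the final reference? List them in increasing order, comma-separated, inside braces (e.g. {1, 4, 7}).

{H, N, V}

A: fault, frames [A]
G: fault, frames [A, G]
H: fault, frames [A, G, H]
W: fault, evict A, frames [G, H, W]
G: hit
A: fault, evict G, frames [H, W, A]
G: fault, evict H, frames [W, A, G]
L: fault, evict W, frames [A, G, L]
V: fault, evict A, frames [G, L, V]
H: fault, evict G, frames [L, V, H]
L: hit
N: fault, evict L, frames [V, H, N]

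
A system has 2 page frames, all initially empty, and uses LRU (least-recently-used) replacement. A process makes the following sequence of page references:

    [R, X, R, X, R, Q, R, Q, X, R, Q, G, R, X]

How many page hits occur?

5

R -> miss, frames {R}
X -> miss, frames {R,X}
R -> hit
X -> hit
R -> hit
Q -> miss, evict X, frames {R,Q}
R -> hit
Q -> hit
X -> miss, evict R, frames {Q,X}
R -> miss, evict Q, frames {X,R}
Q -> miss, evict X, frames {R,Q}
G -> miss, evict R, frames {Q,G}
R -> miss, evict Q, frames {G,R}
X -> miss, evict G, frames {R,X}
Hits: 5.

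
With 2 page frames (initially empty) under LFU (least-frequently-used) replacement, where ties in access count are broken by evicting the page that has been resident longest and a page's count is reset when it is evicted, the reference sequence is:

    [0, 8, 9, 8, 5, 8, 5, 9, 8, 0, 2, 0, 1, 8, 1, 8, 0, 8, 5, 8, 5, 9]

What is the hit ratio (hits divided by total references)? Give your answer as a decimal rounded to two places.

0.45

0 → fault, frames {0}
8 → fault, frames {0,8}
9 → fault, evict 0, frames {8,9}
8 → hit
5 → fault, evict 9, frames {8,5}
8 → hit
5 → hit
9 → fault, evict 5, frames {8,9}
8 → hit
0 → fault, evict 9, frames {8,0}
2 → fault, evict 0, frames {8,2}
0 → fault, evict 2, frames {8,0}
1 → fault, evict 0, frames {8,1}
8 → hit
1 → hit
8 → hit
0 → fault, evict 1, frames {8,0}
8 → hit
5 → fault, evict 0, frames {8,5}
8 → hit
5 → hit
9 → fault, evict 5, frames {8,9}
Hits: 10 of 22 references → 10/22 = 0.4545.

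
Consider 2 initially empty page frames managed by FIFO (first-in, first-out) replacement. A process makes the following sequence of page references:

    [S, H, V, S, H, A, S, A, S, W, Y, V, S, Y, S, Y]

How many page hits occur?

S: miss, frames {S}
H: miss, frames {S,H}
V: miss, evict S, frames {H,V}
S: miss, evict H, frames {V,S}
H: miss, evict V, frames {S,H}
A: miss, evict S, frames {H,A}
S: miss, evict H, frames {A,S}
A: hit
S: hit
W: miss, evict A, frames {S,W}
Y: miss, evict S, frames {W,Y}
V: miss, evict W, frames {Y,V}
S: miss, evict Y, frames {V,S}
Y: miss, evict V, frames {S,Y}
S: hit
Y: hit
Hits: 4.

4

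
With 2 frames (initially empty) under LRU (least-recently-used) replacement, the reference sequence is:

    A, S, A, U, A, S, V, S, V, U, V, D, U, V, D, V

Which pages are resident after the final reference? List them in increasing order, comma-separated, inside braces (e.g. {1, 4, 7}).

A -> fault, frames {A}
S -> fault, frames {A,S}
A -> hit
U -> fault, evict S, frames {A,U}
A -> hit
S -> fault, evict U, frames {A,S}
V -> fault, evict A, frames {S,V}
S -> hit
V -> hit
U -> fault, evict S, frames {V,U}
V -> hit
D -> fault, evict U, frames {V,D}
U -> fault, evict V, frames {D,U}
V -> fault, evict D, frames {U,V}
D -> fault, evict U, frames {V,D}
V -> hit

{D, V}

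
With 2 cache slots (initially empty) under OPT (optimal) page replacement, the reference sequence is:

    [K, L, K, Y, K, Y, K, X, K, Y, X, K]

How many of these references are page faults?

K: fault, frames {K}
L: fault, frames {K,L}
K: hit
Y: fault, evict L, frames {K,Y}
K: hit
Y: hit
K: hit
X: fault, evict Y, frames {K,X}
K: hit
Y: fault, evict K, frames {X,Y}
X: hit
K: fault, evict Y, frames {X,K}
Page faults: 6.

6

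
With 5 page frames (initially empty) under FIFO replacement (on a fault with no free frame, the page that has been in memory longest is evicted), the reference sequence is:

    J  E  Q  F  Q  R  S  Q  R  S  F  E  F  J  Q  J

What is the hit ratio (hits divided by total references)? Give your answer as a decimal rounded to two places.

0.56

J -> miss, frames {J}
E -> miss, frames {J,E}
Q -> miss, frames {J,E,Q}
F -> miss, frames {J,E,Q,F}
Q -> hit
R -> miss, frames {J,E,Q,F,R}
S -> miss, evict J, frames {E,Q,F,R,S}
Q -> hit
R -> hit
S -> hit
F -> hit
E -> hit
F -> hit
J -> miss, evict E, frames {Q,F,R,S,J}
Q -> hit
J -> hit
Hits: 9 of 16 references → 9/16 = 0.5625.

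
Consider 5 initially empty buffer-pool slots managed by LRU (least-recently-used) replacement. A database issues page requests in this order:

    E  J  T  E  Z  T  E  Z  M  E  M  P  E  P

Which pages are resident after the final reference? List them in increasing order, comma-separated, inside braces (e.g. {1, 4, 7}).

{E, M, P, T, Z}

E -> miss, frames {E}
J -> miss, frames {E,J}
T -> miss, frames {E,J,T}
E -> hit
Z -> miss, frames {J,T,E,Z}
T -> hit
E -> hit
Z -> hit
M -> miss, frames {J,T,E,Z,M}
E -> hit
M -> hit
P -> miss, evict J, frames {T,Z,E,M,P}
E -> hit
P -> hit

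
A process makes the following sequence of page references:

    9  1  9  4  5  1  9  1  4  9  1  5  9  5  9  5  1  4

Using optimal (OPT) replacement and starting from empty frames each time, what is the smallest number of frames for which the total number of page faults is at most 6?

4

f=1: 18 faults
f=2: 10 faults
f=3: 7 faults
f=4: 4 faults
Smallest f with faults ≤ 6 is 4.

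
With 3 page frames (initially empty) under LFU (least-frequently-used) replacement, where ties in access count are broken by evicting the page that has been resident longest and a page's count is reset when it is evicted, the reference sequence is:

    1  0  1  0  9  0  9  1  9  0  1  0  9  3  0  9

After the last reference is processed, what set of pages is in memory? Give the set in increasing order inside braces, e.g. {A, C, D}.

1 → fault, frames [1]
0 → fault, frames [1, 0]
1 → hit
0 → hit
9 → fault, frames [1, 0, 9]
0 → hit
9 → hit
1 → hit
9 → hit
0 → hit
1 → hit
0 → hit
9 → hit
3 → fault, evict 1, frames [0, 9, 3]
0 → hit
9 → hit

{0, 3, 9}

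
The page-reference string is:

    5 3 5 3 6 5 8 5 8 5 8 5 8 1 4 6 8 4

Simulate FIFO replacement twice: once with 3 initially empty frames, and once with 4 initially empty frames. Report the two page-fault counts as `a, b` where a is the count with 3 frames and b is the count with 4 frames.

3 frames: F F . . F . F F . . . . . F F F F . → 9 faults.
4 frames: F F . . F . F . . . . . . F F . . . → 6 faults.
6 < 9: adding a frame reduced faults, as is typical.

9, 6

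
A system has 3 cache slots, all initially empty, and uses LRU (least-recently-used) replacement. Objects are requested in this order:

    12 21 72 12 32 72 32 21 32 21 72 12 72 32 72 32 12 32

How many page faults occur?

7

12: miss, frames {12}
21: miss, frames {12,21}
72: miss, frames {12,21,72}
12: hit
32: miss, evict 21, frames {72,12,32}
72: hit
32: hit
21: miss, evict 12, frames {72,32,21}
32: hit
21: hit
72: hit
12: miss, evict 32, frames {21,72,12}
72: hit
32: miss, evict 21, frames {12,72,32}
72: hit
32: hit
12: hit
32: hit
Page faults: 7.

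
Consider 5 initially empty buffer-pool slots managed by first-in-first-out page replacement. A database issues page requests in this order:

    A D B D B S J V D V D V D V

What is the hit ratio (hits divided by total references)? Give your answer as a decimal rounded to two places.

0.57

A: fault, frames {A}
D: fault, frames {A,D}
B: fault, frames {A,D,B}
D: hit
B: hit
S: fault, frames {A,D,B,S}
J: fault, frames {A,D,B,S,J}
V: fault, evict A, frames {D,B,S,J,V}
D: hit
V: hit
D: hit
V: hit
D: hit
V: hit
Hits: 8 of 14 references → 8/14 = 0.5714.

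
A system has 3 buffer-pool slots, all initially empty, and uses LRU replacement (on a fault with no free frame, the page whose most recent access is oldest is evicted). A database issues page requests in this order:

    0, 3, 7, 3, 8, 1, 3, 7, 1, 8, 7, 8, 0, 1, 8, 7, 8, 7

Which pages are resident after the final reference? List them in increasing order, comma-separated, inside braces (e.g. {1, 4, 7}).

{1, 7, 8}

0 → miss, frames (0)
3 → miss, frames (0 3)
7 → miss, frames (0 3 7)
3 → hit
8 → miss, evict 0, frames (7 3 8)
1 → miss, evict 7, frames (3 8 1)
3 → hit
7 → miss, evict 8, frames (1 3 7)
1 → hit
8 → miss, evict 3, frames (7 1 8)
7 → hit
8 → hit
0 → miss, evict 1, frames (7 8 0)
1 → miss, evict 7, frames (8 0 1)
8 → hit
7 → miss, evict 0, frames (1 8 7)
8 → hit
7 → hit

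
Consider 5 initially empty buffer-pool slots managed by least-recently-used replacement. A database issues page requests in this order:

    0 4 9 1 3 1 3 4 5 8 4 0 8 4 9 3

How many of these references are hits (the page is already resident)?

6

0: fault, frames [0]
4: fault, frames [0, 4]
9: fault, frames [0, 4, 9]
1: fault, frames [0, 4, 9, 1]
3: fault, frames [0, 4, 9, 1, 3]
1: hit
3: hit
4: hit
5: fault, evict 0, frames [9, 1, 3, 4, 5]
8: fault, evict 9, frames [1, 3, 4, 5, 8]
4: hit
0: fault, evict 1, frames [3, 5, 8, 4, 0]
8: hit
4: hit
9: fault, evict 3, frames [5, 0, 8, 4, 9]
3: fault, evict 5, frames [0, 8, 4, 9, 3]
Hits: 6.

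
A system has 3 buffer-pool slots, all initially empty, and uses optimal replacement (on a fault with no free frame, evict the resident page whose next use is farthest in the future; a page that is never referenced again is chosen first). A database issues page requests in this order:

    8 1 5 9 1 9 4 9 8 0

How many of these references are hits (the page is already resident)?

4

8 → miss, frames (8)
1 → miss, frames (8 1)
5 → miss, frames (8 1 5)
9 → miss, evict 5, frames (8 1 9)
1 → hit
9 → hit
4 → miss, evict 1, frames (8 9 4)
9 → hit
8 → hit
0 → miss, evict 4, frames (8 9 0)
Hits: 4.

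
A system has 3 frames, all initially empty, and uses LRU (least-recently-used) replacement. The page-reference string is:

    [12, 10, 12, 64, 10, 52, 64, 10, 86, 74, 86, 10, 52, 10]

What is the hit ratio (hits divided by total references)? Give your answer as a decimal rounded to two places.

0.50

12: fault, frames {12}
10: fault, frames {12,10}
12: hit
64: fault, frames {10,12,64}
10: hit
52: fault, evict 12, frames {64,10,52}
64: hit
10: hit
86: fault, evict 52, frames {64,10,86}
74: fault, evict 64, frames {10,86,74}
86: hit
10: hit
52: fault, evict 74, frames {86,10,52}
10: hit
Hits: 7 of 14 references → 7/14 = 0.5000.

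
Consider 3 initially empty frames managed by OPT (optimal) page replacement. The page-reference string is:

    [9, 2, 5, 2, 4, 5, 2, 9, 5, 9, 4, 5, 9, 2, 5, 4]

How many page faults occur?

9 → miss, frames (9)
2 → miss, frames (9 2)
5 → miss, frames (9 2 5)
2 → hit
4 → miss, evict 9, frames (2 5 4)
5 → hit
2 → hit
9 → miss, evict 2, frames (5 4 9)
5 → hit
9 → hit
4 → hit
5 → hit
9 → hit
2 → miss, evict 9, frames (5 4 2)
5 → hit
4 → hit
Page faults: 6.

6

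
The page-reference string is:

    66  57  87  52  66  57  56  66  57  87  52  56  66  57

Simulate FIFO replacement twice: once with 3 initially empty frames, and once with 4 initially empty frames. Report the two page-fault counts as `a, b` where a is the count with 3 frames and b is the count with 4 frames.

3 frames: F F F F F F F . . F F . F F → 11 faults.
4 frames: F F F F . . F F F F F F F F → 12 faults.
12 > 11: adding a frame increased faults — Belady's anomaly.

11, 12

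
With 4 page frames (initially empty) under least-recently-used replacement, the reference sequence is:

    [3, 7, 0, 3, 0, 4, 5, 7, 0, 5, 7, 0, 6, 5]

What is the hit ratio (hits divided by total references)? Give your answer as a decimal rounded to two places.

0.50

3 → miss, frames {3}
7 → miss, frames {3,7}
0 → miss, frames {3,7,0}
3 → hit
0 → hit
4 → miss, frames {7,3,0,4}
5 → miss, evict 7, frames {3,0,4,5}
7 → miss, evict 3, frames {0,4,5,7}
0 → hit
5 → hit
7 → hit
0 → hit
6 → miss, evict 4, frames {5,7,0,6}
5 → hit
Hits: 7 of 14 references → 7/14 = 0.5000.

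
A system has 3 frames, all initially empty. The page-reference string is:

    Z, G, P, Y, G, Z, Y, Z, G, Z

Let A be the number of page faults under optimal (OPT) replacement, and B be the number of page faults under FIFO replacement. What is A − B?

Under OPT: F F F F . . . . . . → 4 faults.
Under FIFO: F F F F . F . . F . → 6 faults.
A − B = 4 − 6 = -2.

-2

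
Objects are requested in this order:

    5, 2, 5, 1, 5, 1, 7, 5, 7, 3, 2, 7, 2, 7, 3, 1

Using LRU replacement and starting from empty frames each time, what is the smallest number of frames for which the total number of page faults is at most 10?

2

f=1: 16 faults
f=2: 10 faults
f=3: 7 faults
f=4: 7 faults
f=5: 5 faults
Smallest f with faults ≤ 10 is 2.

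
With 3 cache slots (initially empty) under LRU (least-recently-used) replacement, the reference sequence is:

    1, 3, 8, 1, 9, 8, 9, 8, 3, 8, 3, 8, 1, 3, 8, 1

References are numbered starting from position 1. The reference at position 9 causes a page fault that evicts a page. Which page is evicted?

pos 1: 1 -> fault, frames (1)
pos 2: 3 -> fault, frames (1 3)
pos 3: 8 -> fault, frames (1 3 8)
pos 4: 1 -> hit
pos 5: 9 -> fault, evict 3, frames (8 1 9)
pos 6: 8 -> hit
pos 7: 9 -> hit
pos 8: 8 -> hit
pos 9: 3 -> fault, evict 1, frames (9 8 3)
At position 9, page 1 is evicted.

1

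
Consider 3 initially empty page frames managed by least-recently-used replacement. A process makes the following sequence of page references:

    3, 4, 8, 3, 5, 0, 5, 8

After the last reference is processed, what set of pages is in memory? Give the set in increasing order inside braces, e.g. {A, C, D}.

3 → miss, frames [3]
4 → miss, frames [3, 4]
8 → miss, frames [3, 4, 8]
3 → hit
5 → miss, evict 4, frames [8, 3, 5]
0 → miss, evict 8, frames [3, 5, 0]
5 → hit
8 → miss, evict 3, frames [0, 5, 8]

{0, 5, 8}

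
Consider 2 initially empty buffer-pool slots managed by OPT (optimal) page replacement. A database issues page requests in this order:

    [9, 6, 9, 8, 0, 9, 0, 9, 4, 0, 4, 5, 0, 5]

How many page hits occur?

8

9 -> miss, frames (9)
6 -> miss, frames (9 6)
9 -> hit
8 -> miss, evict 6, frames (9 8)
0 -> miss, evict 8, frames (9 0)
9 -> hit
0 -> hit
9 -> hit
4 -> miss, evict 9, frames (0 4)
0 -> hit
4 -> hit
5 -> miss, evict 4, frames (0 5)
0 -> hit
5 -> hit
Hits: 8.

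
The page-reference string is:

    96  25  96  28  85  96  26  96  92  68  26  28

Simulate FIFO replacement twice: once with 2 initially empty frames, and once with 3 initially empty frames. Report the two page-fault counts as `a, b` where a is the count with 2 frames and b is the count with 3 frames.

2 frames: F F . F F F F . F F F F → 10 faults.
3 frames: F F . F F F F . F F . F → 9 faults.
9 < 10: adding a frame reduced faults, as is typical.

10, 9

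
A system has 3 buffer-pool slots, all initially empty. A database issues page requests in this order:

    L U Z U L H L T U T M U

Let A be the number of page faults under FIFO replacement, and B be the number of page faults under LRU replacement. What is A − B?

Under FIFO: F F F . . F F F F . F . → 8 faults.
Under LRU: F F F . . F . F F . F . → 7 faults.
A − B = 8 − 7 = 1.

1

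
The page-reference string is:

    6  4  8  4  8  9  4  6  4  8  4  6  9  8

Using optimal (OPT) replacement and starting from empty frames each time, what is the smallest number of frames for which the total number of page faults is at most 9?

2

f=1: 14 faults
f=2: 8 faults
f=3: 6 faults
f=4: 4 faults
Smallest f with faults ≤ 9 is 2.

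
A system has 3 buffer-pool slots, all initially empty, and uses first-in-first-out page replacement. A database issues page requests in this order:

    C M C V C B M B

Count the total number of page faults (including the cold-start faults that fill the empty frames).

C -> fault, frames (C)
M -> fault, frames (C M)
C -> hit
V -> fault, frames (C M V)
C -> hit
B -> fault, evict C, frames (M V B)
M -> hit
B -> hit
Page faults: 4.

4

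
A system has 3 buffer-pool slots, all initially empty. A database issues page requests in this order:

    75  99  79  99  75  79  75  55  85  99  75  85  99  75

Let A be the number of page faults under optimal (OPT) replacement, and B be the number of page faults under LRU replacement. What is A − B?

-2

Under OPT: F F F . . . . F F . . . . . → 5 faults.
Under LRU: F F F . . . . F F F F . . . → 7 faults.
A − B = 5 − 7 = -2.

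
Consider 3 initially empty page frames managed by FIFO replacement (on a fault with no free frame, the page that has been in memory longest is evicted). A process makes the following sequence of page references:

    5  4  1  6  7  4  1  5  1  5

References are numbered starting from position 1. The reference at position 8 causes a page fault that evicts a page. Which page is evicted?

pos 1: 5 -> fault, frames (5)
pos 2: 4 -> fault, frames (5 4)
pos 3: 1 -> fault, frames (5 4 1)
pos 4: 6 -> fault, evict 5, frames (4 1 6)
pos 5: 7 -> fault, evict 4, frames (1 6 7)
pos 6: 4 -> fault, evict 1, frames (6 7 4)
pos 7: 1 -> fault, evict 6, frames (7 4 1)
pos 8: 5 -> fault, evict 7, frames (4 1 5)
At position 8, page 7 is evicted.

7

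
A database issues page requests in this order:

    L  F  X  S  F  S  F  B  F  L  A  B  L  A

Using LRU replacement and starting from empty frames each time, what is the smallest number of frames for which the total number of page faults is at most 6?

5

f=1: 14 faults
f=2: 11 faults
f=3: 8 faults
f=4: 7 faults
f=5: 6 faults
f=6: 6 faults
Smallest f with faults ≤ 6 is 5.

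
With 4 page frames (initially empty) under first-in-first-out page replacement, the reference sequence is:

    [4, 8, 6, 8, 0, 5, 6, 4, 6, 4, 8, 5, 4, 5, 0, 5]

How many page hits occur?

9

4: fault, frames {4}
8: fault, frames {4,8}
6: fault, frames {4,8,6}
8: hit
0: fault, frames {4,8,6,0}
5: fault, evict 4, frames {8,6,0,5}
6: hit
4: fault, evict 8, frames {6,0,5,4}
6: hit
4: hit
8: fault, evict 6, frames {0,5,4,8}
5: hit
4: hit
5: hit
0: hit
5: hit
Hits: 9.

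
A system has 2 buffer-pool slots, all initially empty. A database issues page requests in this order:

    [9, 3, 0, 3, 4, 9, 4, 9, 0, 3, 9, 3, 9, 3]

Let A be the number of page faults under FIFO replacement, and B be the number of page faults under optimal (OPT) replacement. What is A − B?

1

Under FIFO: F F F . F F . . F F F . . . → 8 faults.
Under OPT: F F F . F F . . F F . . . . → 7 faults.
A − B = 8 − 7 = 1.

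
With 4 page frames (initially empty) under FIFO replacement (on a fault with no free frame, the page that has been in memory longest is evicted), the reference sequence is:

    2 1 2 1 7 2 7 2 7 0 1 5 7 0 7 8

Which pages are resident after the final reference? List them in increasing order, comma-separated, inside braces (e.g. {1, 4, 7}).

2: fault, frames {2}
1: fault, frames {2,1}
2: hit
1: hit
7: fault, frames {2,1,7}
2: hit
7: hit
2: hit
7: hit
0: fault, frames {2,1,7,0}
1: hit
5: fault, evict 2, frames {1,7,0,5}
7: hit
0: hit
7: hit
8: fault, evict 1, frames {7,0,5,8}

{0, 5, 7, 8}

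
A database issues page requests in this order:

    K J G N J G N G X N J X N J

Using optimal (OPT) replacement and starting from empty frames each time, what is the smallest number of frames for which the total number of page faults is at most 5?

3

f=1: 14 faults
f=2: 8 faults
f=3: 5 faults
f=4: 5 faults
f=5: 5 faults
Smallest f with faults ≤ 5 is 3.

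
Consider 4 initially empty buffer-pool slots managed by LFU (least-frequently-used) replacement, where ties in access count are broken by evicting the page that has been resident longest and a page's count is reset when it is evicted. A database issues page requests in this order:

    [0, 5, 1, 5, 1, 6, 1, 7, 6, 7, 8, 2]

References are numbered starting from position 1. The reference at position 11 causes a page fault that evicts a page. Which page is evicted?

pos 1: 0: fault, frames (0)
pos 2: 5: fault, frames (0 5)
pos 3: 1: fault, frames (0 5 1)
pos 4: 5: hit
pos 5: 1: hit
pos 6: 6: fault, frames (0 5 1 6)
pos 7: 1: hit
pos 8: 7: fault, evict 0, frames (5 1 6 7)
pos 9: 6: hit
pos 10: 7: hit
pos 11: 8: fault, evict 5, frames (1 6 7 8)
At position 11, page 5 is evicted.

5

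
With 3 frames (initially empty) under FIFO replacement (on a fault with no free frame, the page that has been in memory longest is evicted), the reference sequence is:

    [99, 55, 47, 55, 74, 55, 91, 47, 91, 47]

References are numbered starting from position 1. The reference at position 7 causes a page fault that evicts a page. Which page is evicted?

pos 1: 99: miss, frames [99]
pos 2: 55: miss, frames [99, 55]
pos 3: 47: miss, frames [99, 55, 47]
pos 4: 55: hit
pos 5: 74: miss, evict 99, frames [55, 47, 74]
pos 6: 55: hit
pos 7: 91: miss, evict 55, frames [47, 74, 91]
At position 7, page 55 is evicted.

55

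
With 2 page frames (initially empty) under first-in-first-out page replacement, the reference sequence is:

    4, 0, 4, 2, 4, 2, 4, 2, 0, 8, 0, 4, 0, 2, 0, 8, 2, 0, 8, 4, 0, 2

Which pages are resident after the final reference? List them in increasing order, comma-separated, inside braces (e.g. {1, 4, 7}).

4 → fault, frames {4}
0 → fault, frames {4,0}
4 → hit
2 → fault, evict 4, frames {0,2}
4 → fault, evict 0, frames {2,4}
2 → hit
4 → hit
2 → hit
0 → fault, evict 2, frames {4,0}
8 → fault, evict 4, frames {0,8}
0 → hit
4 → fault, evict 0, frames {8,4}
0 → fault, evict 8, frames {4,0}
2 → fault, evict 4, frames {0,2}
0 → hit
8 → fault, evict 0, frames {2,8}
2 → hit
0 → fault, evict 2, frames {8,0}
8 → hit
4 → fault, evict 8, frames {0,4}
0 → hit
2 → fault, evict 0, frames {4,2}

{2, 4}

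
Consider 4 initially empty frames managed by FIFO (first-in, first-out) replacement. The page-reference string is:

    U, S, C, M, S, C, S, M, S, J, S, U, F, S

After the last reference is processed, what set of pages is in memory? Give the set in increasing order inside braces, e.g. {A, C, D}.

U: miss, frames {U}
S: miss, frames {U,S}
C: miss, frames {U,S,C}
M: miss, frames {U,S,C,M}
S: hit
C: hit
S: hit
M: hit
S: hit
J: miss, evict U, frames {S,C,M,J}
S: hit
U: miss, evict S, frames {C,M,J,U}
F: miss, evict C, frames {M,J,U,F}
S: miss, evict M, frames {J,U,F,S}

{F, J, S, U}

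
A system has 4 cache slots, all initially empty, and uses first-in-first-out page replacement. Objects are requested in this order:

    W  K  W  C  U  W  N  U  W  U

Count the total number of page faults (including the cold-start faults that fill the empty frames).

6

W: fault, frames {W}
K: fault, frames {W,K}
W: hit
C: fault, frames {W,K,C}
U: fault, frames {W,K,C,U}
W: hit
N: fault, evict W, frames {K,C,U,N}
U: hit
W: fault, evict K, frames {C,U,N,W}
U: hit
Page faults: 6.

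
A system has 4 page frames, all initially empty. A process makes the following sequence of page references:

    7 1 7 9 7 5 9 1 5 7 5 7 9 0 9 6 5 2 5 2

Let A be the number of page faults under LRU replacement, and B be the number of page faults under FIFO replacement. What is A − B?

1

Under LRU: F F . F . F . . . . . . . F . F F F . . → 8 faults.
Under FIFO: F F . F . F . . . . . . . F . F . F . . → 7 faults.
A − B = 8 − 7 = 1.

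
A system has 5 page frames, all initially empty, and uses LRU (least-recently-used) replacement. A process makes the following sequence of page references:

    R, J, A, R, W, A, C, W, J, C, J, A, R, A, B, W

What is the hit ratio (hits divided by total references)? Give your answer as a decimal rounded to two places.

0.56

R -> miss, frames (R)
J -> miss, frames (R J)
A -> miss, frames (R J A)
R -> hit
W -> miss, frames (J A R W)
A -> hit
C -> miss, frames (J R W A C)
W -> hit
J -> hit
C -> hit
J -> hit
A -> hit
R -> hit
A -> hit
B -> miss, evict W, frames (C J R A B)
W -> miss, evict C, frames (J R A B W)
Hits: 9 of 16 references → 9/16 = 0.5625.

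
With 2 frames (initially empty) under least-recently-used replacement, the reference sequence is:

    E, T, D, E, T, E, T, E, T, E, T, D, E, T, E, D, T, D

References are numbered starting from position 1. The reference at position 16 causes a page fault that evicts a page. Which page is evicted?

pos 1: E: miss, frames [E]
pos 2: T: miss, frames [E, T]
pos 3: D: miss, evict E, frames [T, D]
pos 4: E: miss, evict T, frames [D, E]
pos 5: T: miss, evict D, frames [E, T]
pos 6: E: hit
pos 7: T: hit
pos 8: E: hit
pos 9: T: hit
pos 10: E: hit
pos 11: T: hit
pos 12: D: miss, evict E, frames [T, D]
pos 13: E: miss, evict T, frames [D, E]
pos 14: T: miss, evict D, frames [E, T]
pos 15: E: hit
pos 16: D: miss, evict T, frames [E, D]
At position 16, page T is evicted.

T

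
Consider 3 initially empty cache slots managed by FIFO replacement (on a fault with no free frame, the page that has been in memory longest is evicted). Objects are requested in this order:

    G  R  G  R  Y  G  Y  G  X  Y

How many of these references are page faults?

4

G → fault, frames {G}
R → fault, frames {G,R}
G → hit
R → hit
Y → fault, frames {G,R,Y}
G → hit
Y → hit
G → hit
X → fault, evict G, frames {R,Y,X}
Y → hit
Page faults: 4.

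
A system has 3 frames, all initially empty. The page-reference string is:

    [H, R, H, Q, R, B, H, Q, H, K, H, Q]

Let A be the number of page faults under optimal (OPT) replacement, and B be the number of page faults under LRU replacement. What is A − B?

Under OPT: F F . F . F . . . F . . → 5 faults.
Under LRU: F F . F . F F F . F . . → 7 faults.
A − B = 5 − 7 = -2.

-2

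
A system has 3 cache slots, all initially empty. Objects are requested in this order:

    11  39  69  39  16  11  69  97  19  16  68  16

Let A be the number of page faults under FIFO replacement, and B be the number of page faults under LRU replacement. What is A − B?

Under FIFO: F F F . F F . F F F F . → 9 faults.
Under LRU: F F F . F F F F F F F . → 10 faults.
A − B = 9 − 10 = -1.

-1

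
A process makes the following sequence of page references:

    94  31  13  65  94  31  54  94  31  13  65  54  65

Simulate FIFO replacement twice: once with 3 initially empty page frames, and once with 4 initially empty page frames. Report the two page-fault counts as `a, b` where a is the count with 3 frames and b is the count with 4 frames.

9, 10

3 frames: F F F F F F F . . F F . . → 9 faults.
4 frames: F F F F . . F F F F F F . → 10 faults.
10 > 9: adding a frame increased faults — Belady's anomaly.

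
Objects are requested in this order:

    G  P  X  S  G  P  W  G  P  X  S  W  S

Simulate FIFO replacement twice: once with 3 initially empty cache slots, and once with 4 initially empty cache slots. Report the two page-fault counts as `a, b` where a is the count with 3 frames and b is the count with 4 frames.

9, 10

3 frames: F F F F F F F . . F F . . → 9 faults.
4 frames: F F F F . . F F F F F F . → 10 faults.
10 > 9: adding a frame increased faults — Belady's anomaly.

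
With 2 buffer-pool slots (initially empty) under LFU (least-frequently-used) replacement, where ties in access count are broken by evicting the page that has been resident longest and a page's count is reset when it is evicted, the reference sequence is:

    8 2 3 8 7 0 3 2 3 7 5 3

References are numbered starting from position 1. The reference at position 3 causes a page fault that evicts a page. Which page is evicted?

pos 1: 8: fault, frames [8]
pos 2: 2: fault, frames [8, 2]
pos 3: 3: fault, evict 8, frames [2, 3]
At position 3, page 8 is evicted.

8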